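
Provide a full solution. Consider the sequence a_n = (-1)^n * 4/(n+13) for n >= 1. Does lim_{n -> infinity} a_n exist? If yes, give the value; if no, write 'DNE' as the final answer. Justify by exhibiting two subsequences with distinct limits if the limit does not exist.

Examine the behaviour of a_n along subsequences.
Even-n subsequence a_{2k} = 4/(2k+13) -> 0. Odd-n subsequence a_{2k+1} = -4/(2k+14) -> 0. Both tend to 0, which suggests the limit is 0; verify directly.
|a_n - 0| = 4/(n+13) < 4/n for every n >= 1.
Given epsilon > 0, choose a positive integer N > 4/epsilon. Then for all n >= N, |a_n| < 4/n <= 4/N < epsilon.
So by the definition of the limit, lim a_n exists and equals 0.

0


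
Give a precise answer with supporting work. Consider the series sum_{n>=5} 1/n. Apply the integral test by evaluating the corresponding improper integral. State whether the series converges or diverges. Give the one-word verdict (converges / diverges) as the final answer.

Let f(x) = 1/x. Then f is positive, continuous, and decreasing on [5, infinity), so the integral test applies.
Compute the improper integral int_{5}^infinity f(x) dx:
  antiderivative F(x) = log(x).
  As x -> infinity, log(x) -> infinity.
  So int = infinity - log(5) = infinity. By the integral test, the series diverges.

diverges


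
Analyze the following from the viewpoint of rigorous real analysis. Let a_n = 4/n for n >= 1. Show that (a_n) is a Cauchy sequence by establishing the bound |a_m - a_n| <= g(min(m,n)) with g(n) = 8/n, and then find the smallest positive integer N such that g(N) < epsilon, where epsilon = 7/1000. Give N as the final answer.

For any m, n >= 1, by the triangle inequality:
|a_m - a_n| = |4/m - 4/n| <= 4*1/m + 4*1/n <= 8/min(m,n).
So g(n) = 8/n bounds the Cauchy difference. Since g(n) -> 0, (a_n) is Cauchy.
Now solve g(N) < 7/1000: 8/N < 7/1000 <=> N > 8 / (7/1000) = 8000/7.
The smallest integer strictly greater than 8000/7 is N = 1143.
Check: g(1143) = 8/1143 = 8/1143 < 7/1000; g(1142) = 4/571 >= 7/1000. So N = 1143.

1143


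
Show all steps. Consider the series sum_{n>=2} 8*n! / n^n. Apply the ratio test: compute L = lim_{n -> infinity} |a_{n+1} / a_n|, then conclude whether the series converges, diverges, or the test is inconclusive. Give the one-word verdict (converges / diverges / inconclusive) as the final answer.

Let a_n denote the general term. Form the ratio a_{n+1}/a_n and simplify:
a_{n+1}/a_n = (n/(n + 1))^n
Take the limit as n -> infinity: L = exp(-1).
Since L = exp(-1) < 1, the ratio test implies the series converges.

converges


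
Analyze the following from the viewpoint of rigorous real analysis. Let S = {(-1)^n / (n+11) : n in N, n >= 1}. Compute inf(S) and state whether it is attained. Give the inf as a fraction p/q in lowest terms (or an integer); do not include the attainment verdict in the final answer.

Analysis:
- Values: -1/12, 1/13, -1/14, 1/15, -1/16, ...
- Positive terms (even n): 1/(2+11), 1/(4+11), ... decreasing -> max = 1/13 (n=2).
- Negative terms (odd n): -1/(1+11), -1/(3+11), ... increasing -> min = -1/12 (n=1).
- So sup = 1/13 (attained at n=2); inf = -1/12 (attained at n=1).
Conclusion: inf(S) = -1/12, attained in S.

-1/12


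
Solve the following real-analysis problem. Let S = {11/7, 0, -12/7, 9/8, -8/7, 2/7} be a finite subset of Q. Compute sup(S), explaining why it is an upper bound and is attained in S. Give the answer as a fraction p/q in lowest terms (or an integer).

S is finite, so sup(S) = max(S).
Sorted decreasing:
11/7, 9/8, 2/7, 0, -8/7, -12/7
The extremum is 11/7.
For every x in S, x <= 11/7. And 11/7 is in S, so it is attained.
Therefore sup(S) = 11/7.

11/7


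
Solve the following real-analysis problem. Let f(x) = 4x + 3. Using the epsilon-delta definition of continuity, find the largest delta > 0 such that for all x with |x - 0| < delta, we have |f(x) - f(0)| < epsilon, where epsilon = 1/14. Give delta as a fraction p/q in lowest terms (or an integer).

We compute f(0) = 4*(0) + 3 = 3.
|f(x) - f(0)| = |4x + 3 - (3)| = |4(x - 0)| = 4|x - 0|.
We need 4|x - 0| < 1/14, i.e. |x - 0| < 1/14 / 4 = 1/56.
So any delta <= 1/56 works. Conversely, if delta > 1/56, then x = 0 + 1/56 satisfies |x - 0| = 1/56 < delta but |f(x) - f(0)| = 4 * 1/56 = 1/14, which is not < 1/14; so no larger delta works.
Hence the largest such delta is 1/56.

1/56


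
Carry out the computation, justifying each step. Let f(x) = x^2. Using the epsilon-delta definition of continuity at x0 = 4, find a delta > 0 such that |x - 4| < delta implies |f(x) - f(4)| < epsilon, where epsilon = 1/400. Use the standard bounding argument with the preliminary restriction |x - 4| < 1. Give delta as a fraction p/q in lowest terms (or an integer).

Factor: |x^2 - (4)^2| = |x - 4| * |x + 4|.
Impose |x - 4| < 1 first. Then |x + 4| = |(x - 4) + 2*(4)| <= |x - 4| + 2*|4| < 1 + 8 = 9.
So |x^2 - (4)^2| < delta * 9.
We need delta * 9 <= 1/400, i.e. delta <= 1/400/9 = 1/3600.
Since 1/3600 < 1, this is tighter than 1; take delta = 1/3600.
So delta = 1/3600 works.

1/3600


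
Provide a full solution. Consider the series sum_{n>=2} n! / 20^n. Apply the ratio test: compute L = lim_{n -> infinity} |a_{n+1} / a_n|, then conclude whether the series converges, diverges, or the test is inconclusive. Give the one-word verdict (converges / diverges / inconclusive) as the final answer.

Let a_n denote the general term. Form the ratio a_{n+1}/a_n and simplify:
a_{n+1}/a_n = n/20 + 1/20
Take the limit as n -> infinity: L = infinity.
Since L = infinity > 1 (or L = infinity), the ratio test implies the series diverges.

diverges


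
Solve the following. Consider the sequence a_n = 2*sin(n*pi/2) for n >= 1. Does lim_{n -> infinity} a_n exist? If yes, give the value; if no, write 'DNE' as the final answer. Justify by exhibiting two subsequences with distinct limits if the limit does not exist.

Examine the behaviour of a_n along subsequences.
a_{4k+1} = 2*sin(pi/2 + 2k*pi) = 2 -> 2. a_{4k+3} = 2*sin(3pi/2 + 2k*pi) = -2 -> -2.
Since these two subsequential limits are 2 and -2, distinct, the full sequence cannot converge (a convergent sequence has all subsequences tending to the same limit). So lim a_n does not exist.

DNE


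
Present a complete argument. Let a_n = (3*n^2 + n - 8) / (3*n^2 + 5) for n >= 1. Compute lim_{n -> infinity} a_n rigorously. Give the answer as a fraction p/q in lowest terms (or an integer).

Divide numerator and denominator by n^2, the highest power:
numerator / n^2 = 3 + 1/n - 8/n^2
denominator / n^2 = 3 + 5/n^2
As n -> infinity, all terms of the form c/n^k (k >= 1) tend to 0.
So numerator / n^2 -> 3 and denominator / n^2 -> 3.
Therefore lim a_n = 1.

1


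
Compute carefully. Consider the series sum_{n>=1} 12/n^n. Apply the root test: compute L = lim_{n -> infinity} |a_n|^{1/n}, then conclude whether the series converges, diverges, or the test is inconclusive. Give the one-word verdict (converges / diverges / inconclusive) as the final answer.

Let a_n denote the general term. Form |a_n|^(1/n) and simplify:
|a_n|^(1/n) = 12^(1/n)/n
Take the limit as n -> infinity: L = 0.
Since L = 0 < 1, the root test implies convergence.

converges


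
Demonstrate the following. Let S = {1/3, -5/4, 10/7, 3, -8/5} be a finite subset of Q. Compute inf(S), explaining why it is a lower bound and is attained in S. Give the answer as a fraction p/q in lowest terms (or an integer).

S is finite, so inf(S) = min(S).
Sorted increasing:
-8/5, -5/4, 1/3, 10/7, 3
The extremum is -8/5.
For every x in S, x >= -8/5. And -8/5 is in S, so it is attained.
Therefore inf(S) = -8/5.

-8/5


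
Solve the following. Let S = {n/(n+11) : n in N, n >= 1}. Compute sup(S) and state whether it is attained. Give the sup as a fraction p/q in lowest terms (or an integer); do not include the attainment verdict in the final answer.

Analysis:
- Values: 1/12, 2/13, 3/14, 4/15, ... strictly increasing.
- Minimum is 1/12 (n=1); inf = 1/12 (attained).
- n/(n+11) = 1 - 11/(n+11) -> 1 from below as n -> infinity, and never equals 1.
- So sup = 1 (not attained).
Conclusion: sup(S) = 1, not attained in S.

1


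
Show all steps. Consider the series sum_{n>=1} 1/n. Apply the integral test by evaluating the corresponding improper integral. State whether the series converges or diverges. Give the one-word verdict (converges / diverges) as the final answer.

Let f(x) = 1/x. Then f is positive, continuous, and decreasing on [1, infinity), so the integral test applies.
Compute the improper integral int_{1}^infinity f(x) dx:
  antiderivative F(x) = log(x).
  As x -> infinity, log(x) -> infinity.
  So int = infinity - log(1) = infinity. By the integral test, the series diverges.

diverges


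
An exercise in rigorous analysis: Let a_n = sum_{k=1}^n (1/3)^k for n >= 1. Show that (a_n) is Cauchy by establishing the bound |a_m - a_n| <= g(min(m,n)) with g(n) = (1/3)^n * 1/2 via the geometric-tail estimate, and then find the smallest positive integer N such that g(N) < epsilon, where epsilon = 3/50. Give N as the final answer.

For m > n >= 1: |a_m - a_n| = sum_{k=n+1}^m (1/3)^k < sum_{k=n+1}^infinity (1/3)^k = (1/3)^(n+1) / (1 - 1/3) = (1/3)^n * (1/3) * (3/2) = (1/3)^n * 1/2.
So g(n) = (1/3)^n / 2. Since g(n) -> 0, (a_n) is Cauchy.
Now solve g(N) < 3/50: (1/3)^N / 2 < 3/50 <=> 3^N > 1 / (2 * 3/50) = 25/3.
Check powers of 3: 3^1 = 3 <= 25/3, 3^2 = 9 > 25/3.
So the smallest such N is 2. Check: g(2) = 1/(2 * 9) = 1/18 < 3/50.

2


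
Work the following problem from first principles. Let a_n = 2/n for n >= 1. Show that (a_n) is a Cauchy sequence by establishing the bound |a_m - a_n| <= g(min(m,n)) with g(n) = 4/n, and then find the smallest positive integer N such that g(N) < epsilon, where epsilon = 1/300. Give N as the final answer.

For any m, n >= 1, by the triangle inequality:
|a_m - a_n| = |2/m - 2/n| <= 2*1/m + 2*1/n <= 4/min(m,n).
So g(n) = 4/n bounds the Cauchy difference. Since g(n) -> 0, (a_n) is Cauchy.
Now solve g(N) < 1/300: 4/N < 1/300 <=> N > 4 / (1/300) = 1200.
The smallest integer strictly greater than 1200 is N = 1201.
Check: g(1201) = 4/1201 = 4/1201 < 1/300; g(1200) = 1/300 >= 1/300. So N = 1201.

1201


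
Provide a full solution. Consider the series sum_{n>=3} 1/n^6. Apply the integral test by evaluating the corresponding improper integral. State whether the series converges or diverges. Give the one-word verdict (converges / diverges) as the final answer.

Let f(x) = x^(-6). Then f is positive, continuous, and decreasing on [3, infinity), so the integral test applies.
Compute the improper integral int_{3}^infinity f(x) dx:
  antiderivative F(x) = -1/(5*x^5).
  As x -> infinity, F(x) -> 0 (since p = 6 > 1).
  So int = F(infinity) - F(3) = 0 - (-1/1215) = 1/1215.
  Finite, so by the integral test, the series converges.

converges


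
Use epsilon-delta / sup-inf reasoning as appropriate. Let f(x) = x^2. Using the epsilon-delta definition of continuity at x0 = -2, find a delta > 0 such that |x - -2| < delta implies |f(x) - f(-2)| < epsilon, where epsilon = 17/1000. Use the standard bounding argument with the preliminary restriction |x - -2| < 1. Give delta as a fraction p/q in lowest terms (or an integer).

Factor: |x^2 - (-2)^2| = |x - -2| * |x + -2|.
Impose |x - -2| < 1 first. Then |x + -2| = |(x - -2) + 2*(-2)| <= |x - -2| + 2*|-2| < 1 + 4 = 5.
So |x^2 - (-2)^2| < delta * 5.
We need delta * 5 <= 17/1000, i.e. delta <= 17/1000/5 = 17/5000.
Since 17/5000 < 1, this is tighter than 1; take delta = 17/5000.
So delta = 17/5000 works.

17/5000


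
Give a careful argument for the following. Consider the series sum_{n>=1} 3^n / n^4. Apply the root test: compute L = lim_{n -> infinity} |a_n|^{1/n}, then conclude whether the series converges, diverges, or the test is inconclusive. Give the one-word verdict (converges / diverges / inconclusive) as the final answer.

Let a_n denote the general term. Form |a_n|^(1/n) and simplify:
|a_n|^(1/n) = 3/n^(4/n)
Take the limit as n -> infinity: L = 3.
Since L = 3 > 1, the root test implies divergence.

diverges


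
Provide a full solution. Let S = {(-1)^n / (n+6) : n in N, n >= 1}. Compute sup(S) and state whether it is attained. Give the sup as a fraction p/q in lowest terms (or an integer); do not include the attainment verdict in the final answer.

Analysis:
- Values: -1/7, 1/8, -1/9, 1/10, -1/11, ...
- Positive terms (even n): 1/(2+6), 1/(4+6), ... decreasing -> max = 1/8 (n=2).
- Negative terms (odd n): -1/(1+6), -1/(3+6), ... increasing -> min = -1/7 (n=1).
- So sup = 1/8 (attained at n=2); inf = -1/7 (attained at n=1).
Conclusion: sup(S) = 1/8, attained in S.

1/8


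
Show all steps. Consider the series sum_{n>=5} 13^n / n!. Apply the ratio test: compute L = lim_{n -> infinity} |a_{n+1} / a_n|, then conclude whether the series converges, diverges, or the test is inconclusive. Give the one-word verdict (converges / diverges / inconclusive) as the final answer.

Let a_n denote the general term. Form the ratio a_{n+1}/a_n and simplify:
a_{n+1}/a_n = 13/(n + 1)
Take the limit as n -> infinity: L = 0.
Since L = 0 < 1, the ratio test implies the series converges.

converges


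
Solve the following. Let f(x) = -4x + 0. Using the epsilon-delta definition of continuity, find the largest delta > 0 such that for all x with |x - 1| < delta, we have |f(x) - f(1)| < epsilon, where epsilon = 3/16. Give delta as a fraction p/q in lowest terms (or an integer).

We compute f(1) = -4*(1) + 0 = -4.
|f(x) - f(1)| = |-4x + 0 - (-4)| = |-4(x - 1)| = 4|x - 1|.
We need 4|x - 1| < 3/16, i.e. |x - 1| < 3/16 / 4 = 3/64.
So any delta <= 3/64 works. Conversely, if delta > 3/64, then x = 1 + 3/64 satisfies |x - 1| = 3/64 < delta but |f(x) - f(1)| = 4 * 3/64 = 3/16, which is not < 3/16; so no larger delta works.
Hence the largest such delta is 3/64.

3/64


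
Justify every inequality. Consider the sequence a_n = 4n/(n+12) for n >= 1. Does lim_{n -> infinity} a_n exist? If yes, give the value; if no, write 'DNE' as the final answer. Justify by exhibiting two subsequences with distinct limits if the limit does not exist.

Examine the behaviour of a_n along subsequences.
Even-n subsequence a_{2k} = 4(2k)/(2k+12) -> 4. Odd-n subsequence a_{2k+1} = 4(2k+1)/(2k+13) -> 4. Both tend to 4, which suggests the limit is 4; verify directly.
|a_n - 4| = |4n - 4(n+12)| / (n+12) = 48/(n+12) < 48/n for every n >= 1.
Given epsilon > 0, choose a positive integer N > 48/epsilon. Then for all n >= N, |a_n - 4| < 48/n <= 48/N < epsilon.
So by the definition of the limit, lim a_n exists and equals 4.

4


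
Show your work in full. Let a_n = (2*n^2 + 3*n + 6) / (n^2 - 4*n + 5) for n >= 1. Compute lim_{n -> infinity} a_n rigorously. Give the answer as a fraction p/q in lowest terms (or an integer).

Divide numerator and denominator by n^2, the highest power:
numerator / n^2 = 2 + 3/n + 6/n^2
denominator / n^2 = 1 - 4/n + 5/n^2
As n -> infinity, all terms of the form c/n^k (k >= 1) tend to 0.
So numerator / n^2 -> 2 and denominator / n^2 -> 1.
Therefore lim a_n = 2.

2


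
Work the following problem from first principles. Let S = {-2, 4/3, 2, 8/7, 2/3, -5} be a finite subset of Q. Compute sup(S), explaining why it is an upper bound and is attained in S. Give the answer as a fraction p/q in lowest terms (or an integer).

S is finite, so sup(S) = max(S).
Sorted decreasing:
2, 4/3, 8/7, 2/3, -2, -5
The extremum is 2.
For every x in S, x <= 2. And 2 is in S, so it is attained.
Therefore sup(S) = 2.

2


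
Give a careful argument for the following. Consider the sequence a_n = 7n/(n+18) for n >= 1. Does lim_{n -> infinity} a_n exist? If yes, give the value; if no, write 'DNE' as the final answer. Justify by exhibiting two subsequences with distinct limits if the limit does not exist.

Examine the behaviour of a_n along subsequences.
Even-n subsequence a_{2k} = 7(2k)/(2k+18) -> 7. Odd-n subsequence a_{2k+1} = 7(2k+1)/(2k+19) -> 7. Both tend to 7, which suggests the limit is 7; verify directly.
|a_n - 7| = |7n - 7(n+18)| / (n+18) = 126/(n+18) < 126/n for every n >= 1.
Given epsilon > 0, choose a positive integer N > 126/epsilon. Then for all n >= N, |a_n - 7| < 126/n <= 126/N < epsilon.
So by the definition of the limit, lim a_n exists and equals 7.

7


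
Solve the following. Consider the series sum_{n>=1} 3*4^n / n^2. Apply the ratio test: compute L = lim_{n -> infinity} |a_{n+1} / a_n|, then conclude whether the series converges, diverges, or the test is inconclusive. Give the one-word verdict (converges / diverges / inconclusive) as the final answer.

Let a_n denote the general term. Form the ratio a_{n+1}/a_n and simplify:
a_{n+1}/a_n = 4*n^2/(n + 1)^2
Take the limit as n -> infinity: L = 4.
Since L = 4 > 1 (or L = infinity), the ratio test implies the series diverges.

diverges


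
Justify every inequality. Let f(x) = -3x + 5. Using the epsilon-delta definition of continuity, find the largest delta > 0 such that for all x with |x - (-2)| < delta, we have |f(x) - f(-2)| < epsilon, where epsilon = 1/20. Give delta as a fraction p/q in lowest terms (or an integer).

We compute f(-2) = -3*(-2) + 5 = 11.
|f(x) - f(-2)| = |-3x + 5 - (11)| = |-3(x - (-2))| = 3|x - (-2)|.
We need 3|x - (-2)| < 1/20, i.e. |x - (-2)| < 1/20 / 3 = 1/60.
So any delta <= 1/60 works. Conversely, if delta > 1/60, then x = -2 + 1/60 satisfies |x - (-2)| = 1/60 < delta but |f(x) - f(-2)| = 3 * 1/60 = 1/20, which is not < 1/20; so no larger delta works.
Hence the largest such delta is 1/60.

1/60


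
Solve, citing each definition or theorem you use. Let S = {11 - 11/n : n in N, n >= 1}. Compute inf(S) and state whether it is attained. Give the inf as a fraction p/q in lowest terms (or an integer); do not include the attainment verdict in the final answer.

Analysis:
- Values: 0, 11/2, 22/3, 33/4, ... strictly increasing.
- Minimum is 0 (n=1); inf = 0 (attained).
- 11 - 11/n -> 11 from below; sup = 11, not attained.
Conclusion: inf(S) = 0, attained in S.

0


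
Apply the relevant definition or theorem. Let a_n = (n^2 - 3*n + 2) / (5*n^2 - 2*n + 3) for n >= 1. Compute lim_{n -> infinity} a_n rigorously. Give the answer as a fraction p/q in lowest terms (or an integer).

Divide numerator and denominator by n^2, the highest power:
numerator / n^2 = 1 - 3/n + 2/n^2
denominator / n^2 = 5 - 2/n + 3/n^2
As n -> infinity, all terms of the form c/n^k (k >= 1) tend to 0.
So numerator / n^2 -> 1 and denominator / n^2 -> 5.
Therefore lim a_n = 1/5.

1/5


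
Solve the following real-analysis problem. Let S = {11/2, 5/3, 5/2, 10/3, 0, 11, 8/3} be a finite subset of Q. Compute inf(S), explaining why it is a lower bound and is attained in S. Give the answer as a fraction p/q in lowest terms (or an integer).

S is finite, so inf(S) = min(S).
Sorted increasing:
0, 5/3, 5/2, 8/3, 10/3, 11/2, 11
The extremum is 0.
For every x in S, x >= 0. And 0 is in S, so it is attained.
Therefore inf(S) = 0.

0


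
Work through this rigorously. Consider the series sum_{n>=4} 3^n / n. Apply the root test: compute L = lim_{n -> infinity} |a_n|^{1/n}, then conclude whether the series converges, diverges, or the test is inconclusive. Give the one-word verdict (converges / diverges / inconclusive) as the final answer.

Let a_n denote the general term. Form |a_n|^(1/n) and simplify:
|a_n|^(1/n) = 3/n^(1/n)
Take the limit as n -> infinity: L = 3.
Since L = 3 > 1, the root test implies divergence.

diverges


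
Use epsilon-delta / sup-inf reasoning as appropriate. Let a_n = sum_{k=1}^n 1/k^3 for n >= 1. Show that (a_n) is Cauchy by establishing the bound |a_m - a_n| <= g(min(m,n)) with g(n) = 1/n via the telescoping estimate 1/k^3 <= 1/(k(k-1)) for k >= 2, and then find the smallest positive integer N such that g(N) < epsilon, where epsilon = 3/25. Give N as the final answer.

For m > n >= 1: |a_m - a_n| = sum_{k=n+1}^m 1/k^3.
Use 1/k^3 <= 1/(k(k-1)) = 1/(k-1) - 1/k for k >= 2 (which holds since k^3 >= k^2 >= k(k-1) for k >= 2):
sum_{k=n+1}^m 1/k^3 <= sum_{k=n+1}^m (1/(k-1) - 1/k) = 1/n - 1/m <= 1/n.
By symmetry the same bound holds with n,m swapped, so |a_m - a_n| <= 1/min(m,n) = g(min(m,n)). Since g(n) -> 0, (a_n) is Cauchy.
Now solve g(N) < 3/25: 1/N < 3/25 <=> N > 1/(3/25) = 25/3.
The smallest integer strictly greater than 25/3 is N = 9.
Check: g(9) = 1/9 < 3/25; g(8) = 1/8 >= 3/25. So N = 9.

9


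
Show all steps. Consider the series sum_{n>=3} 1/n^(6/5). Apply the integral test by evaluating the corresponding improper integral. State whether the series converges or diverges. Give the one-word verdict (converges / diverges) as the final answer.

Let f(x) = x^(-6/5). Then f is positive, continuous, and decreasing on [3, infinity), so the integral test applies.
Compute the improper integral int_{3}^infinity f(x) dx:
  antiderivative F(x) = -5/x^(1/5).
  As x -> infinity, F(x) -> 0 (since p = 6/5 > 1).
  So int = F(infinity) - F(3) = 0 - (-5*3^(4/5)/3) = 5*3^(4/5)/3.
  Finite, so by the integral test, the series converges.

converges


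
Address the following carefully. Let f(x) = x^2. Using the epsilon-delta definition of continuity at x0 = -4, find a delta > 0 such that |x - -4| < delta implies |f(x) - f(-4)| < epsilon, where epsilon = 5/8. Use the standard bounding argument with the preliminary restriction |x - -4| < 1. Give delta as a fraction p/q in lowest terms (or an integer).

Factor: |x^2 - (-4)^2| = |x - -4| * |x + -4|.
Impose |x - -4| < 1 first. Then |x + -4| = |(x - -4) + 2*(-4)| <= |x - -4| + 2*|-4| < 1 + 8 = 9.
So |x^2 - (-4)^2| < delta * 9.
We need delta * 9 <= 5/8, i.e. delta <= 5/8/9 = 5/72.
Since 5/72 < 1, this is tighter than 1; take delta = 5/72.
So delta = 5/72 works.

5/72


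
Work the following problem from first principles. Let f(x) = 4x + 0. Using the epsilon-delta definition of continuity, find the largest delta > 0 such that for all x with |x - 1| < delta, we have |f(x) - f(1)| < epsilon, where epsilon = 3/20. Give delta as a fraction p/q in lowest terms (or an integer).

We compute f(1) = 4*(1) + 0 = 4.
|f(x) - f(1)| = |4x + 0 - (4)| = |4(x - 1)| = 4|x - 1|.
We need 4|x - 1| < 3/20, i.e. |x - 1| < 3/20 / 4 = 3/80.
So any delta <= 3/80 works. Conversely, if delta > 3/80, then x = 1 + 3/80 satisfies |x - 1| = 3/80 < delta but |f(x) - f(1)| = 4 * 3/80 = 3/20, which is not < 3/20; so no larger delta works.
Hence the largest such delta is 3/80.

3/80


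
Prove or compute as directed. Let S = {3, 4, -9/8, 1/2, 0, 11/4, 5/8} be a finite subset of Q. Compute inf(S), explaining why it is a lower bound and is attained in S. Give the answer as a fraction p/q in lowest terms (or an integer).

S is finite, so inf(S) = min(S).
Sorted increasing:
-9/8, 0, 1/2, 5/8, 11/4, 3, 4
The extremum is -9/8.
For every x in S, x >= -9/8. And -9/8 is in S, so it is attained.
Therefore inf(S) = -9/8.

-9/8


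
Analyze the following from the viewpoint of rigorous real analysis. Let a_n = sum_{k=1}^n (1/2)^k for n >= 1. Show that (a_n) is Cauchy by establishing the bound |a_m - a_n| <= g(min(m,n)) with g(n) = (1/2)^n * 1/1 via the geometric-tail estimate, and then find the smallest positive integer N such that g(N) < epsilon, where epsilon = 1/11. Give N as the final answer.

For m > n >= 1: |a_m - a_n| = sum_{k=n+1}^m (1/2)^k < sum_{k=n+1}^infinity (1/2)^k = (1/2)^(n+1) / (1 - 1/2) = (1/2)^n * (1/2) * (2/1) = (1/2)^n * 1/1.
So g(n) = (1/2)^n / 1. Since g(n) -> 0, (a_n) is Cauchy.
Now solve g(N) < 1/11: (1/2)^N / 1 < 1/11 <=> 2^N > 1 / (1 * 1/11) = 11.
Check powers of 2: 2^3 = 8 <= 11, 2^4 = 16 > 11.
So the smallest such N is 4. Check: g(4) = 1/(1 * 16) = 1/16 < 1/11.

4


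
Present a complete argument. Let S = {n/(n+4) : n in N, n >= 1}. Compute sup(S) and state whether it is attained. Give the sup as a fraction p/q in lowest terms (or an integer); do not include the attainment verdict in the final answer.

Analysis:
- Values: 1/5, 1/3, 3/7, 1/2, ... strictly increasing.
- Minimum is 1/5 (n=1); inf = 1/5 (attained).
- n/(n+4) = 1 - 4/(n+4) -> 1 from below as n -> infinity, and never equals 1.
- So sup = 1 (not attained).
Conclusion: sup(S) = 1, not attained in S.

1


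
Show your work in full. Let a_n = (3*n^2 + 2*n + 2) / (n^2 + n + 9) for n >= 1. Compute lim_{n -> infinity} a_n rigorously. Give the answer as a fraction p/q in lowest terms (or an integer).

Divide numerator and denominator by n^2, the highest power:
numerator / n^2 = 3 + 2/n + 2/n^2
denominator / n^2 = 1 + 1/n + 9/n^2
As n -> infinity, all terms of the form c/n^k (k >= 1) tend to 0.
So numerator / n^2 -> 3 and denominator / n^2 -> 1.
Therefore lim a_n = 3.

3


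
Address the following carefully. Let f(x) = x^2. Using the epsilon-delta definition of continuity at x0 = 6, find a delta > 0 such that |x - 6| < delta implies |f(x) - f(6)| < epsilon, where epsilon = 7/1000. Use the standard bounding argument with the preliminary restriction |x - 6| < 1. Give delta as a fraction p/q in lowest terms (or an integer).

Factor: |x^2 - (6)^2| = |x - 6| * |x + 6|.
Impose |x - 6| < 1 first. Then |x + 6| = |(x - 6) + 2*(6)| <= |x - 6| + 2*|6| < 1 + 12 = 13.
So |x^2 - (6)^2| < delta * 13.
We need delta * 13 <= 7/1000, i.e. delta <= 7/1000/13 = 7/13000.
Since 7/13000 < 1, this is tighter than 1; take delta = 7/13000.
So delta = 7/13000 works.

7/13000


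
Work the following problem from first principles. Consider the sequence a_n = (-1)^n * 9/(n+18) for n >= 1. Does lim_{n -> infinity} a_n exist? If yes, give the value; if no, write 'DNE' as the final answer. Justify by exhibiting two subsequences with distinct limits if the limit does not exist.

Examine the behaviour of a_n along subsequences.
Even-n subsequence a_{2k} = 9/(2k+18) -> 0. Odd-n subsequence a_{2k+1} = -9/(2k+19) -> 0. Both tend to 0, which suggests the limit is 0; verify directly.
|a_n - 0| = 9/(n+18) < 9/n for every n >= 1.
Given epsilon > 0, choose a positive integer N > 9/epsilon. Then for all n >= N, |a_n| < 9/n <= 9/N < epsilon.
So by the definition of the limit, lim a_n exists and equals 0.

0


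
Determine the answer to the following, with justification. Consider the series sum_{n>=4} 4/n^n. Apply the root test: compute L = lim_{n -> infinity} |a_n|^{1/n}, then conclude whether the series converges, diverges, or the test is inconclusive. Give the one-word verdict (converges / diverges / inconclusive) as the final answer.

Let a_n denote the general term. Form |a_n|^(1/n) and simplify:
|a_n|^(1/n) = 2^(2/n)/n
Take the limit as n -> infinity: L = 0.
Since L = 0 < 1, the root test implies convergence.

converges


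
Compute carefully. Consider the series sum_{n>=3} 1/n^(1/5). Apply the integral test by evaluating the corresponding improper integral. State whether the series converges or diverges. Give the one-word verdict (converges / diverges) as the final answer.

Let f(x) = x^(-1/5). Then f is positive, continuous, and decreasing on [3, infinity), so the integral test applies.
Compute the improper integral int_{3}^infinity f(x) dx:
  antiderivative F(x) = 5*x^(4/5)/4.
  As x -> infinity, F(x) -> infinity (since p = 1/5 < 1).
  So the integral diverges. By the integral test, the series diverges.

diverges


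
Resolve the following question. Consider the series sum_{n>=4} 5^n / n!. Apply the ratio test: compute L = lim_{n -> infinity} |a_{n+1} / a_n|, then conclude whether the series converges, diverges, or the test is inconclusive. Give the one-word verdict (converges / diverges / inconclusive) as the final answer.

Let a_n denote the general term. Form the ratio a_{n+1}/a_n and simplify:
a_{n+1}/a_n = 5/(n + 1)
Take the limit as n -> infinity: L = 0.
Since L = 0 < 1, the ratio test implies the series converges.

converges


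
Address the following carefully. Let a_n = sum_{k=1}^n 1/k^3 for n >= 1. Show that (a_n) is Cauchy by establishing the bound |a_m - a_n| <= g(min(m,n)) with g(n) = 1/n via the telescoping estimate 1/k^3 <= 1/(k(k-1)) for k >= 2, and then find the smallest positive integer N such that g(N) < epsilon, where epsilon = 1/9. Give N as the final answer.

For m > n >= 1: |a_m - a_n| = sum_{k=n+1}^m 1/k^3.
Use 1/k^3 <= 1/(k(k-1)) = 1/(k-1) - 1/k for k >= 2 (which holds since k^3 >= k^2 >= k(k-1) for k >= 2):
sum_{k=n+1}^m 1/k^3 <= sum_{k=n+1}^m (1/(k-1) - 1/k) = 1/n - 1/m <= 1/n.
By symmetry the same bound holds with n,m swapped, so |a_m - a_n| <= 1/min(m,n) = g(min(m,n)). Since g(n) -> 0, (a_n) is Cauchy.
Now solve g(N) < 1/9: 1/N < 1/9 <=> N > 1/(1/9) = 9.
The smallest integer strictly greater than 9 is N = 10.
Check: g(10) = 1/10 < 1/9; g(9) = 1/9 >= 1/9. So N = 10.

10


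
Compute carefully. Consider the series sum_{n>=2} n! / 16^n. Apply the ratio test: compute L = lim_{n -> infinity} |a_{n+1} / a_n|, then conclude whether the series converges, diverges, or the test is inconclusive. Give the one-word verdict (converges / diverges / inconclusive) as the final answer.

Let a_n denote the general term. Form the ratio a_{n+1}/a_n and simplify:
a_{n+1}/a_n = n/16 + 1/16
Take the limit as n -> infinity: L = infinity.
Since L = infinity > 1 (or L = infinity), the ratio test implies the series diverges.

diverges


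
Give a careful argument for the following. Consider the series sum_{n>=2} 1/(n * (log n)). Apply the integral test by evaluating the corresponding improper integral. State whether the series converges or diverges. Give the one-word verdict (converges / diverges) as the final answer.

Let f(x) = 1/(x*log(x)). Then f is positive, continuous, and decreasing on [2, infinity), so the integral test applies.
Compute the improper integral int_{2}^infinity f(x) dx:
  antiderivative F(x) = log(log(x)).
  F(x) = log(log(x)) -> infinity as x -> infinity. The integral diverges, so by the integral test, the series diverges.

diverges


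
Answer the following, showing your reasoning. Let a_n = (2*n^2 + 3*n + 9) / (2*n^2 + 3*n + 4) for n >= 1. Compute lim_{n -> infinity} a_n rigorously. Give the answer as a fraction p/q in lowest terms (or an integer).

Divide numerator and denominator by n^2, the highest power:
numerator / n^2 = 2 + 3/n + 9/n^2
denominator / n^2 = 2 + 3/n + 4/n^2
As n -> infinity, all terms of the form c/n^k (k >= 1) tend to 0.
So numerator / n^2 -> 2 and denominator / n^2 -> 2.
Therefore lim a_n = 1.

1


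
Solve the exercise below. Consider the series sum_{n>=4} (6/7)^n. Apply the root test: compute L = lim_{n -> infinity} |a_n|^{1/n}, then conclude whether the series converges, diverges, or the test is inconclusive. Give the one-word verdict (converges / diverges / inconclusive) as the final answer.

Let a_n denote the general term. Form |a_n|^(1/n) and simplify:
|a_n|^(1/n) = 6/7
Take the limit as n -> infinity: L = 6/7.
Since L = 6/7 < 1, the root test implies convergence.

converges


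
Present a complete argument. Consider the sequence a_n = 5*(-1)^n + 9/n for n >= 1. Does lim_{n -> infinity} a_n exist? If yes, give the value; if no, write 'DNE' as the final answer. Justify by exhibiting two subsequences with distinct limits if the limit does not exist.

Examine the behaviour of a_n along subsequences.
a_{2k} = 5 + 9/(2k) -> 5. a_{2k+1} = -5 + 9/(2k+1) -> -5.
Since these two subsequential limits are 5 and -5, distinct, the full sequence cannot converge (a convergent sequence has all subsequences tending to the same limit). So lim a_n does not exist.

DNE


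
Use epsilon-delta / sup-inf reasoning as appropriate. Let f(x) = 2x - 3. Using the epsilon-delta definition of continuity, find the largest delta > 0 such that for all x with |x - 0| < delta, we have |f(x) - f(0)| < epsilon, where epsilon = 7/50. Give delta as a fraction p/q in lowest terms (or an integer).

We compute f(0) = 2*(0) - 3 = -3.
|f(x) - f(0)| = |2x - 3 - (-3)| = |2(x - 0)| = 2|x - 0|.
We need 2|x - 0| < 7/50, i.e. |x - 0| < 7/50 / 2 = 7/100.
So any delta <= 7/100 works. Conversely, if delta > 7/100, then x = 0 + 7/100 satisfies |x - 0| = 7/100 < delta but |f(x) - f(0)| = 2 * 7/100 = 7/50, which is not < 7/50; so no larger delta works.
Hence the largest such delta is 7/100.

7/100


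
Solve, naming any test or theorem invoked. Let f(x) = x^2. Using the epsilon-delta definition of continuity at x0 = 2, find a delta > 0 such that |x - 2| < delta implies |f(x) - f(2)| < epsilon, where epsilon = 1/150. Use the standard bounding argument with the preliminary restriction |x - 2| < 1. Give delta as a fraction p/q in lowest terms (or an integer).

Factor: |x^2 - (2)^2| = |x - 2| * |x + 2|.
Impose |x - 2| < 1 first. Then |x + 2| = |(x - 2) + 2*(2)| <= |x - 2| + 2*|2| < 1 + 4 = 5.
So |x^2 - (2)^2| < delta * 5.
We need delta * 5 <= 1/150, i.e. delta <= 1/150/5 = 1/750.
Since 1/750 < 1, this is tighter than 1; take delta = 1/750.
So delta = 1/750 works.

1/750


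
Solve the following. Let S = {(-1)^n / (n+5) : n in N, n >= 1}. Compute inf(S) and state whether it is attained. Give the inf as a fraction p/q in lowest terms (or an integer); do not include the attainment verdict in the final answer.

Analysis:
- Values: -1/6, 1/7, -1/8, 1/9, -1/10, ...
- Positive terms (even n): 1/(2+5), 1/(4+5), ... decreasing -> max = 1/7 (n=2).
- Negative terms (odd n): -1/(1+5), -1/(3+5), ... increasing -> min = -1/6 (n=1).
- So sup = 1/7 (attained at n=2); inf = -1/6 (attained at n=1).
Conclusion: inf(S) = -1/6, attained in S.

-1/6


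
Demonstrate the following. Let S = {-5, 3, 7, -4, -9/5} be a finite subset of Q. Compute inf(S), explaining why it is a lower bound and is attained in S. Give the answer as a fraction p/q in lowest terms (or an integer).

S is finite, so inf(S) = min(S).
Sorted increasing:
-5, -4, -9/5, 3, 7
The extremum is -5.
For every x in S, x >= -5. And -5 is in S, so it is attained.
Therefore inf(S) = -5.

-5


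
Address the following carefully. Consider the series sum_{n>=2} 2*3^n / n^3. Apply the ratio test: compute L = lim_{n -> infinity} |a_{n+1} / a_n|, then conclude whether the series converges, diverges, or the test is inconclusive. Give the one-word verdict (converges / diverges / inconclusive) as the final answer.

Let a_n denote the general term. Form the ratio a_{n+1}/a_n and simplify:
a_{n+1}/a_n = 3*n^3/(n + 1)^3
Take the limit as n -> infinity: L = 3.
Since L = 3 > 1 (or L = infinity), the ratio test implies the series diverges.

diverges


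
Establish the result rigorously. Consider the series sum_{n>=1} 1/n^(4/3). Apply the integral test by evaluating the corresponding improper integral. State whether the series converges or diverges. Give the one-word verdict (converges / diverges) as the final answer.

Let f(x) = x^(-4/3). Then f is positive, continuous, and decreasing on [1, infinity), so the integral test applies.
Compute the improper integral int_{1}^infinity f(x) dx:
  antiderivative F(x) = -3/x^(1/3).
  As x -> infinity, F(x) -> 0 (since p = 4/3 > 1).
  So int = F(infinity) - F(1) = 0 - (-3) = 3.
  Finite, so by the integral test, the series converges.

converges


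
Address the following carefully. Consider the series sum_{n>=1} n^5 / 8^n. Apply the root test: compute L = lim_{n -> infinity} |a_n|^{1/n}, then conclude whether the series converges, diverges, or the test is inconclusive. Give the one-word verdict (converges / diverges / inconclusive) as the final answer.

Let a_n denote the general term. Form |a_n|^(1/n) and simplify:
|a_n|^(1/n) = n^(5/n)/8
Take the limit as n -> infinity: L = 1/8.
Since L = 1/8 < 1, the root test implies convergence.

converges


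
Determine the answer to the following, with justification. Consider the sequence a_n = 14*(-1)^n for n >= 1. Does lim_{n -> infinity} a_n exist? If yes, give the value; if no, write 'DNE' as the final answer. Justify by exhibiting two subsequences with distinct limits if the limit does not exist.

Examine the behaviour of a_n along subsequences.
Even-n subsequence a_{2k} = 14 -> 14. Odd-n subsequence a_{2k+1} = -14 -> -14.
Since these two subsequential limits are 14 and -14, distinct, the full sequence cannot converge (a convergent sequence has all subsequences tending to the same limit). So lim a_n does not exist.

DNE


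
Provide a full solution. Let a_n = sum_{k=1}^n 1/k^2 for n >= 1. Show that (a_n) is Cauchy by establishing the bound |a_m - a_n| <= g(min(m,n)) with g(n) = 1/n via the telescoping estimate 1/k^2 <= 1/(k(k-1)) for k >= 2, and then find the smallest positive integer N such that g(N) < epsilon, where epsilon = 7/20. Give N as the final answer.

For m > n >= 1: |a_m - a_n| = sum_{k=n+1}^m 1/k^2.
Use 1/k^2 <= 1/(k(k-1)) = 1/(k-1) - 1/k for k >= 2:
sum_{k=n+1}^m 1/k^2 <= sum_{k=n+1}^m (1/(k-1) - 1/k) = 1/n - 1/m <= 1/n.
By symmetry the same bound holds with n,m swapped, so |a_m - a_n| <= 1/min(m,n) = g(min(m,n)). Since g(n) -> 0, (a_n) is Cauchy.
Now solve g(N) < 7/20: 1/N < 7/20 <=> N > 1/(7/20) = 20/7.
The smallest integer strictly greater than 20/7 is N = 3.
Check: g(3) = 1/3 < 7/20; g(2) = 1/2 >= 7/20. So N = 3.

3


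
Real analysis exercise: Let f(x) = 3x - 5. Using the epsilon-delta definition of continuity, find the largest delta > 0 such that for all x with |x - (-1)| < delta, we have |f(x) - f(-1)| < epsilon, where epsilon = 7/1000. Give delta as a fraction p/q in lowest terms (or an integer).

We compute f(-1) = 3*(-1) - 5 = -8.
|f(x) - f(-1)| = |3x - 5 - (-8)| = |3(x - (-1))| = 3|x - (-1)|.
We need 3|x - (-1)| < 7/1000, i.e. |x - (-1)| < 7/1000 / 3 = 7/3000.
So any delta <= 7/3000 works. Conversely, if delta > 7/3000, then x = -1 + 7/3000 satisfies |x - (-1)| = 7/3000 < delta but |f(x) - f(-1)| = 3 * 7/3000 = 7/1000, which is not < 7/1000; so no larger delta works.
Hence the largest such delta is 7/3000.

7/3000


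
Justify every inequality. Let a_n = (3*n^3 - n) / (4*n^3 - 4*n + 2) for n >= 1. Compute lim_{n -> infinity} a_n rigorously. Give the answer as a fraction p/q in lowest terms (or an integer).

Divide numerator and denominator by n^3, the highest power:
numerator / n^3 = 3 - 1/n^2
denominator / n^3 = 4 - 4/n^2 + 2/n^3
As n -> infinity, all terms of the form c/n^k (k >= 1) tend to 0.
So numerator / n^3 -> 3 and denominator / n^3 -> 4.
Therefore lim a_n = 3/4.

3/4


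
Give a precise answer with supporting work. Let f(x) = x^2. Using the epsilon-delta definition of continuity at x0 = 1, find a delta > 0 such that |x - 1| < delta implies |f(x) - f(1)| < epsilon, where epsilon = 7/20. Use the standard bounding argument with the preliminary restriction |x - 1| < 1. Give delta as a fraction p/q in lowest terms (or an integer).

Factor: |x^2 - (1)^2| = |x - 1| * |x + 1|.
Impose |x - 1| < 1 first. Then |x + 1| = |(x - 1) + 2*(1)| <= |x - 1| + 2*|1| < 1 + 2 = 3.
So |x^2 - (1)^2| < delta * 3.
We need delta * 3 <= 7/20, i.e. delta <= 7/20/3 = 7/60.
Since 7/60 < 1, this is tighter than 1; take delta = 7/60.
So delta = 7/60 works.

7/60


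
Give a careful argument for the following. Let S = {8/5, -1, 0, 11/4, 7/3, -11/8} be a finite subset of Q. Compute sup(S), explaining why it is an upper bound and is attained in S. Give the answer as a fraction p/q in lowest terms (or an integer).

S is finite, so sup(S) = max(S).
Sorted decreasing:
11/4, 7/3, 8/5, 0, -1, -11/8
The extremum is 11/4.
For every x in S, x <= 11/4. And 11/4 is in S, so it is attained.
Therefore sup(S) = 11/4.

11/4


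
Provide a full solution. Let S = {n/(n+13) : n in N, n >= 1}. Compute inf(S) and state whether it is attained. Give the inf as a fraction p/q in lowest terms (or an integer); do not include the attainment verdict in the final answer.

Analysis:
- Values: 1/14, 2/15, 3/16, 4/17, ... strictly increasing.
- Minimum is 1/14 (n=1); inf = 1/14 (attained).
- n/(n+13) = 1 - 13/(n+13) -> 1 from below as n -> infinity, and never equals 1.
- So sup = 1 (not attained).
Conclusion: inf(S) = 1/14, attained in S.

1/14


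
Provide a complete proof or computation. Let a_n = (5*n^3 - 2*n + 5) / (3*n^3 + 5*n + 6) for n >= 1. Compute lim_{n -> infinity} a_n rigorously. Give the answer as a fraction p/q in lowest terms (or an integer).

Divide numerator and denominator by n^3, the highest power:
numerator / n^3 = 5 - 2/n^2 + 5/n^3
denominator / n^3 = 3 + 5/n^2 + 6/n^3
As n -> infinity, all terms of the form c/n^k (k >= 1) tend to 0.
So numerator / n^3 -> 5 and denominator / n^3 -> 3.
Therefore lim a_n = 5/3.

5/3


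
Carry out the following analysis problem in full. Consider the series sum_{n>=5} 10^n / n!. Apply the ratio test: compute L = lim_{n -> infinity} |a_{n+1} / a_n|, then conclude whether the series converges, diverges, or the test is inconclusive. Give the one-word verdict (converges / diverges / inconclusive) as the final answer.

Let a_n denote the general term. Form the ratio a_{n+1}/a_n and simplify:
a_{n+1}/a_n = 10/(n + 1)
Take the limit as n -> infinity: L = 0.
Since L = 0 < 1, the ratio test implies the series converges.

converges
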